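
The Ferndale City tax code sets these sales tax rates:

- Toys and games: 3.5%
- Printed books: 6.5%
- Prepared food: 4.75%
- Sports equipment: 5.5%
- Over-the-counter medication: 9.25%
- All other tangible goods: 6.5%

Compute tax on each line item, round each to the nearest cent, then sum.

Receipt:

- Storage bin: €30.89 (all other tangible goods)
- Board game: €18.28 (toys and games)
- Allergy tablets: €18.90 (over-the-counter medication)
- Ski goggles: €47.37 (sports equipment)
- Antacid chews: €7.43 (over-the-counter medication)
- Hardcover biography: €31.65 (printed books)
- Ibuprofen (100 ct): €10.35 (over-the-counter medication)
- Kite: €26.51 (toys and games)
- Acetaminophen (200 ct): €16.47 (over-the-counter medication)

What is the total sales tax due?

Storage bin €30.89: all other tangible goods → 6.5% → €2.01
Board game €18.28: toys and games → 3.5% → €0.64
Allergy tablets €18.90: over-the-counter medication → 9.25% → €1.75
Ski goggles €47.37: sports equipment → 5.5% → €2.61
Antacid chews €7.43: over-the-counter medication → 9.25% → €0.69
Hardcover biography €31.65: printed books → 6.5% → €2.06
Ibuprofen (100 ct) €10.35: over-the-counter medication → 9.25% → €0.96
Kite €26.51: toys and games → 3.5% → €0.93
Acetaminophen (200 ct) €16.47: over-the-counter medication → 9.25% → €1.52
Total tax = €2.01 + €0.64 + €1.75 + €2.61 + €0.69 + €2.06 + €0.96 + €0.93 + €1.52 = €13.17

€13.17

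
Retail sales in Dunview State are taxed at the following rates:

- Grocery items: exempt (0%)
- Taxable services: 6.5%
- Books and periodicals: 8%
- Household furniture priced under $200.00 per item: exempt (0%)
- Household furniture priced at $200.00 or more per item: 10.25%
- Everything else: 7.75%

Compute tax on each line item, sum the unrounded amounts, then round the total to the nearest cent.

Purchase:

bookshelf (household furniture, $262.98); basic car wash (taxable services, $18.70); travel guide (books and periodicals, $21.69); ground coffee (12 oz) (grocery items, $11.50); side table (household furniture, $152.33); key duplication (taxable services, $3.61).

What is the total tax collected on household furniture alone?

$26.96

Bookshelf $262.98: household furniture, $200.00 or more → 10.25% → $26.95545
Side table $152.33: household furniture, under $200.00 → 0% → $0.00
Tax on household furniture: unrounded sum = $26.95545 → $26.96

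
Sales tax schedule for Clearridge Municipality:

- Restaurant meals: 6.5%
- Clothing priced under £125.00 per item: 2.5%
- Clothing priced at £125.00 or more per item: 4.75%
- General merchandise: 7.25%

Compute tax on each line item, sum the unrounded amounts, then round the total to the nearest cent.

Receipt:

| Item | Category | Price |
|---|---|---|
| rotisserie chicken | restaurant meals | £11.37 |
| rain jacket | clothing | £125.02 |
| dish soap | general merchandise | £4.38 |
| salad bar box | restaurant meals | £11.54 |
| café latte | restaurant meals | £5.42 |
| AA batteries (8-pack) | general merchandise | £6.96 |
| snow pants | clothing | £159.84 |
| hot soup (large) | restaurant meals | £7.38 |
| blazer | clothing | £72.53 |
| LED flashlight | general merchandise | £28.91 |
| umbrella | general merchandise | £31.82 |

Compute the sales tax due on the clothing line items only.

£15.34

Rain jacket £125.02: clothing, £125.00 or more → 4.75% → £5.93845
Snow pants £159.84: clothing, £125.00 or more → 4.75% → £7.5924
Blazer £72.53: clothing, under £125.00 → 2.5% → £1.81325
Tax on clothing: unrounded sum = £15.3441 → £15.34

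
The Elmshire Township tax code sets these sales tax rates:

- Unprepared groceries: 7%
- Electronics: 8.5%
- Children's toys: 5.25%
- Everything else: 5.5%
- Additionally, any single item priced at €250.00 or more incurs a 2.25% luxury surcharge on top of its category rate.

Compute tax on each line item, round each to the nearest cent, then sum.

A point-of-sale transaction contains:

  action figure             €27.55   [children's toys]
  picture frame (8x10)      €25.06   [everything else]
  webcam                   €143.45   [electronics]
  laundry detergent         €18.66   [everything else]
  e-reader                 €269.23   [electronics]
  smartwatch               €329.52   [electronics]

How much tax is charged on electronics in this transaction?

Webcam €143.45: electronics → 8.5% → €12.19
E-reader €269.23: electronics → 8.5% + 2.25% surcharge = 10.75% → €28.94
Smartwatch €329.52: electronics → 8.5% + 2.25% surcharge = 10.75% → €35.42
Tax on electronics = €12.19 + €28.94 + €35.42 = €76.55

€76.55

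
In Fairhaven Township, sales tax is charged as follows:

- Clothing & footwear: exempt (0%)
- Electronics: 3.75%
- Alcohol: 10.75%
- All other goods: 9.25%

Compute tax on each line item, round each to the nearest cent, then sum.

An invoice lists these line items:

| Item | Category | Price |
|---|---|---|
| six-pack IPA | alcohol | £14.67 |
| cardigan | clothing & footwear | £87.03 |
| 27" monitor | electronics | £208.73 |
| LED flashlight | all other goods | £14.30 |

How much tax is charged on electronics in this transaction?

£7.83

27" monitor £208.73: electronics → 3.75% → £7.83
Tax on electronics = £7.83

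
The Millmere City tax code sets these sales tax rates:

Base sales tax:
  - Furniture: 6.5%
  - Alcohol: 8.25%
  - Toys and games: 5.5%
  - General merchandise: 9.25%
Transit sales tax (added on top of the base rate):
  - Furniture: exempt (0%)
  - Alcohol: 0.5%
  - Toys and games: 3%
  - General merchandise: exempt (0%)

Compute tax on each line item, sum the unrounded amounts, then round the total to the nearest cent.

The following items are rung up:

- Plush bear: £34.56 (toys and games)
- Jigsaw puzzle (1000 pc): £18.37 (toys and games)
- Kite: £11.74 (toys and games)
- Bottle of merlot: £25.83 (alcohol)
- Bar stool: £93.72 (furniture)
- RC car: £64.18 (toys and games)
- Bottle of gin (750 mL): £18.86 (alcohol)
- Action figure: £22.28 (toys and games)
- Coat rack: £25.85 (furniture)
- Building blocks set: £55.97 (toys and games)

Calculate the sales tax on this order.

Plush bear £34.56: toys and games → 5.5% + 3% transit = 8.5% → £2.9376
Jigsaw puzzle (1000 pc) £18.37: toys and games → 5.5% + 3% transit = 8.5% → £1.56145
Kite £11.74: toys and games → 5.5% + 3% transit = 8.5% → £0.9979
Bottle of merlot £25.83: alcohol → 8.25% + 0.5% transit = 8.75% → £2.260125
Bar stool £93.72: furniture → 6.5% + 0% transit = 6.5% → £6.0918
RC car £64.18: toys and games → 5.5% + 3% transit = 8.5% → £5.4553
Bottle of gin (750 mL) £18.86: alcohol → 8.25% + 0.5% transit = 8.75% → £1.65025
Action figure £22.28: toys and games → 5.5% + 3% transit = 8.5% → £1.8938
Coat rack £25.85: furniture → 6.5% + 0% transit = 6.5% → £1.68025
Building blocks set £55.97: toys and games → 5.5% + 3% transit = 8.5% → £4.75745
Unrounded tax sum = £29.285925 → £29.29

£29.29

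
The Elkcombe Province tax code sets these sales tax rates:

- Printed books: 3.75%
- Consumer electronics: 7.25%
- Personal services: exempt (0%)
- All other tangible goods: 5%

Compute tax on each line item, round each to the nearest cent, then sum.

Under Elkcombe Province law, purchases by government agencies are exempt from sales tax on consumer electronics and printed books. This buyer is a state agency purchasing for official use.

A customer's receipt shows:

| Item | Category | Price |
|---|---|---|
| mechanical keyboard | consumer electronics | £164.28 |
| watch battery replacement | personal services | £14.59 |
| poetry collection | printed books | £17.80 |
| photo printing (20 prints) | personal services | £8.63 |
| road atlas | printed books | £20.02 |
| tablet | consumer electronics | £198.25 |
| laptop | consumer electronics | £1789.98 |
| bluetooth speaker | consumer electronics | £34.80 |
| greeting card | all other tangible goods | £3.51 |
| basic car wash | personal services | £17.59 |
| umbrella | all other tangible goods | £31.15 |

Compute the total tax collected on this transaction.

£1.74

Mechanical keyboard £164.28: consumer electronics, buyer-exempt → 0% → £0.00
Watch battery replacement £14.59: personal services → 0% → £0.00
Poetry collection £17.80: printed books, buyer-exempt → 0% → £0.00
Photo printing (20 prints) £8.63: personal services → 0% → £0.00
Road atlas £20.02: printed books, buyer-exempt → 0% → £0.00
Tablet £198.25: consumer electronics, buyer-exempt → 0% → £0.00
Laptop £1789.98: consumer electronics, buyer-exempt → 0% → £0.00
Bluetooth speaker £34.80: consumer electronics, buyer-exempt → 0% → £0.00
Greeting card £3.51: all other tangible goods → 5% → £0.18
Basic car wash £17.59: personal services → 0% → £0.00
Umbrella £31.15: all other tangible goods → 5% → £1.56
Total tax = £0.18 + £1.56 = £1.74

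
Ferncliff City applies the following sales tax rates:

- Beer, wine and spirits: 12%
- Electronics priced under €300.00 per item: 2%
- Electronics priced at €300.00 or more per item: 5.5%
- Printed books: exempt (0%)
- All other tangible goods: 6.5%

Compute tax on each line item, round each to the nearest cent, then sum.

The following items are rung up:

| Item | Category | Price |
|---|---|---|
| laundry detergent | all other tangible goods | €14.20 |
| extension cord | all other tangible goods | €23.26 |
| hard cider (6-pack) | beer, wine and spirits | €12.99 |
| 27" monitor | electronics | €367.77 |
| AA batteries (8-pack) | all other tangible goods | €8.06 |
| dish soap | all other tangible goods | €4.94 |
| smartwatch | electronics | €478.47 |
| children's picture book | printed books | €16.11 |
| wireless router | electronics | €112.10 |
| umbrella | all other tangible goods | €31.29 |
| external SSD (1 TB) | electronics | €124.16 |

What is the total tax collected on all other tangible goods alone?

Laundry detergent €14.20: all other tangible goods → 6.5% → €0.92
Extension cord €23.26: all other tangible goods → 6.5% → €1.51
AA batteries (8-pack) €8.06: all other tangible goods → 6.5% → €0.52
Dish soap €4.94: all other tangible goods → 6.5% → €0.32
Umbrella €31.29: all other tangible goods → 6.5% → €2.03
Tax on all other tangible goods = €0.92 + €1.51 + €0.52 + €0.32 + €2.03 = €5.30

€5.30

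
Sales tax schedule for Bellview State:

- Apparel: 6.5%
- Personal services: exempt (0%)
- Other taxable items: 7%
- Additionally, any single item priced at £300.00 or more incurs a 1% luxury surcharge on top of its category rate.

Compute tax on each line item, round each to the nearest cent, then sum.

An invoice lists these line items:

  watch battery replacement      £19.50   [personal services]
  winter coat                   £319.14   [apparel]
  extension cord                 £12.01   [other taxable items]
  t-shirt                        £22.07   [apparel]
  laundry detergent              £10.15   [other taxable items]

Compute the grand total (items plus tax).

£409.79

Watch battery replacement £19.50: personal services → 0% → £0.00
Winter coat £319.14: apparel → 6.5% + 1% surcharge = 7.5% → £23.94
Extension cord £12.01: other taxable items → 7% → £0.84
T-shirt £22.07: apparel → 6.5% → £1.43
Laundry detergent £10.15: other taxable items → 7% → £0.71
Subtotal = £382.87; tax = £26.92; total due = £409.79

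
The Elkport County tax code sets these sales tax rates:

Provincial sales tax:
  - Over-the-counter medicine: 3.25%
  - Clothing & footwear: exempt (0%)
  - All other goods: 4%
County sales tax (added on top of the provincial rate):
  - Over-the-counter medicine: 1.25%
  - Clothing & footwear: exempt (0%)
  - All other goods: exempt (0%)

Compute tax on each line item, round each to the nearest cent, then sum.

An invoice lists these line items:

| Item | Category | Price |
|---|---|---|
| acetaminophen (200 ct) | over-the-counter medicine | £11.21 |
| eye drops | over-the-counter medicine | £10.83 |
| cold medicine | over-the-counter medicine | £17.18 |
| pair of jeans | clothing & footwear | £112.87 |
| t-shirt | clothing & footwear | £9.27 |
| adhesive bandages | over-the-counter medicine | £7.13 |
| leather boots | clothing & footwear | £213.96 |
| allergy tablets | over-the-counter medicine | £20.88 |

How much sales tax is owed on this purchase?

Acetaminophen (200 ct) £11.21: over-the-counter medicine → 3.25% + 1.25% county = 4.5% → £0.50
Eye drops £10.83: over-the-counter medicine → 3.25% + 1.25% county = 4.5% → £0.49
Cold medicine £17.18: over-the-counter medicine → 3.25% + 1.25% county = 4.5% → £0.77
Pair of jeans £112.87: clothing & footwear → 0% + 0% county = 0% → £0.00
T-shirt £9.27: clothing & footwear → 0% + 0% county = 0% → £0.00
Adhesive bandages £7.13: over-the-counter medicine → 3.25% + 1.25% county = 4.5% → £0.32
Leather boots £213.96: clothing & footwear → 0% + 0% county = 0% → £0.00
Allergy tablets £20.88: over-the-counter medicine → 3.25% + 1.25% county = 4.5% → £0.94
Total tax = £0.50 + £0.49 + £0.77 + £0.32 + £0.94 = £3.02

£3.02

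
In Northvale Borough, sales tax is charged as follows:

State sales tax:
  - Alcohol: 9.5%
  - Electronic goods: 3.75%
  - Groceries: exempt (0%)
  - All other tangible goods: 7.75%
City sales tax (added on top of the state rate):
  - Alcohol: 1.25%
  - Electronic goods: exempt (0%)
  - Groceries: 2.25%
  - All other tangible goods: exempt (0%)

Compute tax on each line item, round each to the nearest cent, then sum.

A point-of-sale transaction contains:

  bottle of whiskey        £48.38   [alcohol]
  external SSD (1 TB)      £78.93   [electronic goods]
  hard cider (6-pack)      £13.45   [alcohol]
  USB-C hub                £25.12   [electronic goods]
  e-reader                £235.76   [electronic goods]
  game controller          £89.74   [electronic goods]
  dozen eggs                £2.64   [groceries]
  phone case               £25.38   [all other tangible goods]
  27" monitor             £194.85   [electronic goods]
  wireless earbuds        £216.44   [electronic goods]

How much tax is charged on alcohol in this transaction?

£6.65

Bottle of whiskey £48.38: alcohol → 9.5% + 1.25% city = 10.75% → £5.20
Hard cider (6-pack) £13.45: alcohol → 9.5% + 1.25% city = 10.75% → £1.45
Tax on alcohol = £5.20 + £1.45 = £6.65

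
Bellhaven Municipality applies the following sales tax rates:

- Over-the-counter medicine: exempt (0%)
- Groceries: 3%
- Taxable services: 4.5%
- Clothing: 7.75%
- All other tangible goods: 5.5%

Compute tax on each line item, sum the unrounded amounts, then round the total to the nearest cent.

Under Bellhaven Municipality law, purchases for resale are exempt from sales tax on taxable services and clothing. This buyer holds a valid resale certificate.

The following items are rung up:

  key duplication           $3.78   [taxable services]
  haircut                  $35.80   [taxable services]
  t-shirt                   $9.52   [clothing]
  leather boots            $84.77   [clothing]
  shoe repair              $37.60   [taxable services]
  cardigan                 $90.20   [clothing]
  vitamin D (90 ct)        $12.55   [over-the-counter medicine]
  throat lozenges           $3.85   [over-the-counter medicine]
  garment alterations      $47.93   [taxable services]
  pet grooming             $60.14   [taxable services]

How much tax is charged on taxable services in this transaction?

Key duplication $3.78: taxable services, buyer-exempt → 0% → $0.00
Haircut $35.80: taxable services, buyer-exempt → 0% → $0.00
Shoe repair $37.60: taxable services, buyer-exempt → 0% → $0.00
Garment alterations $47.93: taxable services, buyer-exempt → 0% → $0.00
Pet grooming $60.14: taxable services, buyer-exempt → 0% → $0.00
Tax on taxable services: unrounded sum = $0.00 → $0.00

$0.00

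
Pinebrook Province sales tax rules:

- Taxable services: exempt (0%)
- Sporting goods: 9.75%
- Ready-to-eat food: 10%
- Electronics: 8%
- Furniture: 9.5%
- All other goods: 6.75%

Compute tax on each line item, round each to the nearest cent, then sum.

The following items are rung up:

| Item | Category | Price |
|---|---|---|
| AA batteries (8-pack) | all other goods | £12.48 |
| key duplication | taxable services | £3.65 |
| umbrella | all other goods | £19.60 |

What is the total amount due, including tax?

£37.89

AA batteries (8-pack) £12.48: all other goods → 6.75% → £0.84
Key duplication £3.65: taxable services → 0% → £0.00
Umbrella £19.60: all other goods → 6.75% → £1.32
Subtotal = £35.73; tax = £2.16; total due = £37.89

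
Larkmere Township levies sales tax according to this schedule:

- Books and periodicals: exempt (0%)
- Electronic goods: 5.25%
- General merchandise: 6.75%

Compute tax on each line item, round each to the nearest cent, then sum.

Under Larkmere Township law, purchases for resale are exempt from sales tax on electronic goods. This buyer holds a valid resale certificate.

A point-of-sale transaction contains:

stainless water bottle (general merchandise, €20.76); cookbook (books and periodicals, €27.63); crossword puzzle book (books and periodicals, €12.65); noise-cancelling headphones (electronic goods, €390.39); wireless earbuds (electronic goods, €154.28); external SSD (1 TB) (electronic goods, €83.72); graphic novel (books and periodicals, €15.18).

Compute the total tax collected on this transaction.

Stainless water bottle €20.76: general merchandise → 6.75% → €1.40
Cookbook €27.63: books and periodicals → 0% → €0.00
Crossword puzzle book €12.65: books and periodicals → 0% → €0.00
Noise-cancelling headphones €390.39: electronic goods, buyer-exempt → 0% → €0.00
Wireless earbuds €154.28: electronic goods, buyer-exempt → 0% → €0.00
External SSD (1 TB) €83.72: electronic goods, buyer-exempt → 0% → €0.00
Graphic novel €15.18: books and periodicals → 0% → €0.00
Total tax = €1.40

€1.40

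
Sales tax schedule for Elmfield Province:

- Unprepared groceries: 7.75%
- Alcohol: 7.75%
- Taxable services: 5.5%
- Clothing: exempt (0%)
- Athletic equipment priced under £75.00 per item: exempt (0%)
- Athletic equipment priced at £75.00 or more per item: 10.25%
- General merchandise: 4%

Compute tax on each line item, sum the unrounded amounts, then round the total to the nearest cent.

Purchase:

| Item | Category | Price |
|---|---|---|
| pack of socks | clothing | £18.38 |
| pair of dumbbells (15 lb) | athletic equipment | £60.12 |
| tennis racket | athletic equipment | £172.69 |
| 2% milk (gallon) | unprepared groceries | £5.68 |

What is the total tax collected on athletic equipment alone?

Pair of dumbbells (15 lb) £60.12: athletic equipment, under £75.00 → 0% → £0.00
Tennis racket £172.69: athletic equipment, £75.00 or more → 10.25% → £17.700725
Tax on athletic equipment: unrounded sum = £17.700725 → £17.70

£17.70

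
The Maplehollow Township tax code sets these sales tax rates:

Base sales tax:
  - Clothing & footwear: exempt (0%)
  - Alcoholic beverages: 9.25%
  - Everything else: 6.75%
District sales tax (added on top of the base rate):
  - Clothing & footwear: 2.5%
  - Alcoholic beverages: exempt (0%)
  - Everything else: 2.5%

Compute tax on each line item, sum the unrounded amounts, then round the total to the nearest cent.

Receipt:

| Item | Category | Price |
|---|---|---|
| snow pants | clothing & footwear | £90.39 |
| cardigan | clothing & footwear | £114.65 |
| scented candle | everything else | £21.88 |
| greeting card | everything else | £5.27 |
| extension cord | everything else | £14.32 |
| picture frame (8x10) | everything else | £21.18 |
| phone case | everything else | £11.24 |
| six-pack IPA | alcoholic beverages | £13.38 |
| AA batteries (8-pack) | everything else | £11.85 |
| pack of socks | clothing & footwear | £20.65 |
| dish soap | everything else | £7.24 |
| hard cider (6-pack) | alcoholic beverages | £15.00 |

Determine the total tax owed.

£16.87

Snow pants £90.39: clothing & footwear → 0% + 2.5% district = 2.5% → £2.25975
Cardigan £114.65: clothing & footwear → 0% + 2.5% district = 2.5% → £2.86625
Scented candle £21.88: everything else → 6.75% + 2.5% district = 9.25% → £2.0239
Greeting card £5.27: everything else → 6.75% + 2.5% district = 9.25% → £0.487475
Extension cord £14.32: everything else → 6.75% + 2.5% district = 9.25% → £1.3246
Picture frame (8x10) £21.18: everything else → 6.75% + 2.5% district = 9.25% → £1.95915
Phone case £11.24: everything else → 6.75% + 2.5% district = 9.25% → £1.0397
Six-pack IPA £13.38: alcoholic beverages → 9.25% + 0% district = 9.25% → £1.23765
AA batteries (8-pack) £11.85: everything else → 6.75% + 2.5% district = 9.25% → £1.096125
Pack of socks £20.65: clothing & footwear → 0% + 2.5% district = 2.5% → £0.51625
Dish soap £7.24: everything else → 6.75% + 2.5% district = 9.25% → £0.6697
Hard cider (6-pack) £15.00: alcoholic beverages → 9.25% + 0% district = 9.25% → £1.3875
Unrounded tax sum = £16.86805 → £16.87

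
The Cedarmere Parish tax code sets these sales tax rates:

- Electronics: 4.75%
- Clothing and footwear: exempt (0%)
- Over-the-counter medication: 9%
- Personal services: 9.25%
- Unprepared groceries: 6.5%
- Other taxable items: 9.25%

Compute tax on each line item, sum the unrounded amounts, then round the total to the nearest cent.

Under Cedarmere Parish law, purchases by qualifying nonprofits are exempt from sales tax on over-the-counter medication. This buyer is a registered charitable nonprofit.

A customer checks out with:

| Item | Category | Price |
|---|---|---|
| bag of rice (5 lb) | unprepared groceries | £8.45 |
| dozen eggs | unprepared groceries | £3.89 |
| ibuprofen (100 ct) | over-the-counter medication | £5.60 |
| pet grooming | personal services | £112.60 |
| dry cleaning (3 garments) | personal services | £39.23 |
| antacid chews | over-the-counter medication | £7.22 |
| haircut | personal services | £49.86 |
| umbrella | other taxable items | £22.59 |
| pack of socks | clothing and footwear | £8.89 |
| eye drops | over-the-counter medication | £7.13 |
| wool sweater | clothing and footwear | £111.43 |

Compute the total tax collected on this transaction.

£21.55

Bag of rice (5 lb) £8.45: unprepared groceries → 6.5% → £0.54925
Dozen eggs £3.89: unprepared groceries → 6.5% → £0.25285
Ibuprofen (100 ct) £5.60: over-the-counter medication, buyer-exempt → 0% → £0.00
Pet grooming £112.60: personal services → 9.25% → £10.4155
Dry cleaning (3 garments) £39.23: personal services → 9.25% → £3.628775
Antacid chews £7.22: over-the-counter medication, buyer-exempt → 0% → £0.00
Haircut £49.86: personal services → 9.25% → £4.61205
Umbrella £22.59: other taxable items → 9.25% → £2.089575
Pack of socks £8.89: clothing and footwear → 0% → £0.00
Eye drops £7.13: over-the-counter medication, buyer-exempt → 0% → £0.00
Wool sweater £111.43: clothing and footwear → 0% → £0.00
Unrounded tax sum = £21.548 → £21.55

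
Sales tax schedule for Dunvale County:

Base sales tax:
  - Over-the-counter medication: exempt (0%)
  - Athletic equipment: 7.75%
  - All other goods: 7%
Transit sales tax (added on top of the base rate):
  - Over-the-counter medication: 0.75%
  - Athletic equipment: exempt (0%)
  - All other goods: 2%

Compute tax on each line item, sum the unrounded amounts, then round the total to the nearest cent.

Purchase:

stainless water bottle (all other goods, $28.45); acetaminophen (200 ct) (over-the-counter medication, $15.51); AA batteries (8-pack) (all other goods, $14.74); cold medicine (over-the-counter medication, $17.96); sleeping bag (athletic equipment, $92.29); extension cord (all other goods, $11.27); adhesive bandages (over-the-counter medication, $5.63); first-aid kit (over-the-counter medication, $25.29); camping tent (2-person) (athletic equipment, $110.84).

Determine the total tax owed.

Stainless water bottle $28.45: all other goods → 7% + 2% transit = 9% → $2.5605
Acetaminophen (200 ct) $15.51: over-the-counter medication → 0% + 0.75% transit = 0.75% → $0.116325
AA batteries (8-pack) $14.74: all other goods → 7% + 2% transit = 9% → $1.3266
Cold medicine $17.96: over-the-counter medication → 0% + 0.75% transit = 0.75% → $0.1347
Sleeping bag $92.29: athletic equipment → 7.75% + 0% transit = 7.75% → $7.152475
Extension cord $11.27: all other goods → 7% + 2% transit = 9% → $1.0143
Adhesive bandages $5.63: over-the-counter medication → 0% + 0.75% transit = 0.75% → $0.042225
First-aid kit $25.29: over-the-counter medication → 0% + 0.75% transit = 0.75% → $0.189675
Camping tent (2-person) $110.84: athletic equipment → 7.75% + 0% transit = 7.75% → $8.5901
Unrounded tax sum = $21.1269 → $21.13

$21.13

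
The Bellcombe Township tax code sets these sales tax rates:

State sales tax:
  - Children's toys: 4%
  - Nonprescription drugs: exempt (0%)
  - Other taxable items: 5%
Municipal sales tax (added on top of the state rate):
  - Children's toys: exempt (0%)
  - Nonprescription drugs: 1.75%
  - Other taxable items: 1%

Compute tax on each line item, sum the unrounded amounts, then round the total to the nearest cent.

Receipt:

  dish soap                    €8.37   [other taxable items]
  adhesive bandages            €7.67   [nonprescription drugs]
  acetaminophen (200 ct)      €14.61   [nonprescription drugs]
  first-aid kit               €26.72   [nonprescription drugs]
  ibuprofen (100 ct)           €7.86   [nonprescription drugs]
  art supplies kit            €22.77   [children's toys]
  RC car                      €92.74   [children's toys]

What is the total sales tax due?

€6.12

Dish soap €8.37: other taxable items → 5% + 1% municipal = 6% → €0.5022
Adhesive bandages €7.67: nonprescription drugs → 0% + 1.75% municipal = 1.75% → €0.134225
Acetaminophen (200 ct) €14.61: nonprescription drugs → 0% + 1.75% municipal = 1.75% → €0.255675
First-aid kit €26.72: nonprescription drugs → 0% + 1.75% municipal = 1.75% → €0.4676
Ibuprofen (100 ct) €7.86: nonprescription drugs → 0% + 1.75% municipal = 1.75% → €0.13755
Art supplies kit €22.77: children's toys → 4% + 0% municipal = 4% → €0.9108
RC car €92.74: children's toys → 4% + 0% municipal = 4% → €3.7096
Unrounded tax sum = €6.11765 → €6.12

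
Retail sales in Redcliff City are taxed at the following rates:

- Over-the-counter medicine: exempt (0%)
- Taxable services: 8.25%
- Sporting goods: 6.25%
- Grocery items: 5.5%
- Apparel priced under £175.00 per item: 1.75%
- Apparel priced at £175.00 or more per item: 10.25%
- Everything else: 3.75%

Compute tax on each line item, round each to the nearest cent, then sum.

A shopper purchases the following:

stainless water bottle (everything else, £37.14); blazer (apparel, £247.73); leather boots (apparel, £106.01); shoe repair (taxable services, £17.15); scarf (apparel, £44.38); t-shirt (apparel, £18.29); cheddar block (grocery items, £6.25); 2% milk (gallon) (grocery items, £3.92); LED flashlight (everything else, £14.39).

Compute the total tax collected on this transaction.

Stainless water bottle £37.14: everything else → 3.75% → £1.39
Blazer £247.73: apparel, £175.00 or more → 10.25% → £25.39
Leather boots £106.01: apparel, under £175.00 → 1.75% → £1.86
Shoe repair £17.15: taxable services → 8.25% → £1.41
Scarf £44.38: apparel, under £175.00 → 1.75% → £0.78
T-shirt £18.29: apparel, under £175.00 → 1.75% → £0.32
Cheddar block £6.25: grocery items → 5.5% → £0.34
2% milk (gallon) £3.92: grocery items → 5.5% → £0.22
LED flashlight £14.39: everything else → 3.75% → £0.54
Total tax = £1.39 + £25.39 + £1.86 + £1.41 + £0.78 + £0.32 + £0.34 + £0.22 + £0.54 = £32.25

£32.25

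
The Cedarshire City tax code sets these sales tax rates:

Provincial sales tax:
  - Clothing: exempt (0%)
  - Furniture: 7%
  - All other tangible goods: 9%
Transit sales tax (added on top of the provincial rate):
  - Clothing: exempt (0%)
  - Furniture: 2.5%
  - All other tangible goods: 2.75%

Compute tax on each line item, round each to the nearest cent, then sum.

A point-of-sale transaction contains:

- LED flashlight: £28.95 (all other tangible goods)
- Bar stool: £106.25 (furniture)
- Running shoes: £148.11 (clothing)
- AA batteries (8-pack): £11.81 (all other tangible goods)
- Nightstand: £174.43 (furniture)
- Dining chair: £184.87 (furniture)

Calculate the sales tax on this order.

LED flashlight £28.95: all other tangible goods → 9% + 2.75% transit = 11.75% → £3.40
Bar stool £106.25: furniture → 7% + 2.5% transit = 9.5% → £10.09
Running shoes £148.11: clothing → 0% + 0% transit = 0% → £0.00
AA batteries (8-pack) £11.81: all other tangible goods → 9% + 2.75% transit = 11.75% → £1.39
Nightstand £174.43: furniture → 7% + 2.5% transit = 9.5% → £16.57
Dining chair £184.87: furniture → 7% + 2.5% transit = 9.5% → £17.56
Total tax = £3.40 + £10.09 + £1.39 + £16.57 + £17.56 = £49.01

£49.01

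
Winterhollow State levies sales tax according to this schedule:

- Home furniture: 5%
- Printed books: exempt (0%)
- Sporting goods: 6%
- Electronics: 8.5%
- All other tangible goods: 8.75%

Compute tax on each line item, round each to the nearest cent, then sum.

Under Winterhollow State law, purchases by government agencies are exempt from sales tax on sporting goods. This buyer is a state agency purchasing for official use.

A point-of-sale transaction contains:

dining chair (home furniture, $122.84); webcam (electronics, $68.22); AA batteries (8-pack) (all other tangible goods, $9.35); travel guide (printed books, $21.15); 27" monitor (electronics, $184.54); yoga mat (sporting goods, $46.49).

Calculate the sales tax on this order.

Dining chair $122.84: home furniture → 5% → $6.14
Webcam $68.22: electronics → 8.5% → $5.80
AA batteries (8-pack) $9.35: all other tangible goods → 8.75% → $0.82
Travel guide $21.15: printed books → 0% → $0.00
27" monitor $184.54: electronics → 8.5% → $15.69
Yoga mat $46.49: sporting goods, buyer-exempt → 0% → $0.00
Total tax = $6.14 + $5.80 + $0.82 + $15.69 = $28.45

$28.45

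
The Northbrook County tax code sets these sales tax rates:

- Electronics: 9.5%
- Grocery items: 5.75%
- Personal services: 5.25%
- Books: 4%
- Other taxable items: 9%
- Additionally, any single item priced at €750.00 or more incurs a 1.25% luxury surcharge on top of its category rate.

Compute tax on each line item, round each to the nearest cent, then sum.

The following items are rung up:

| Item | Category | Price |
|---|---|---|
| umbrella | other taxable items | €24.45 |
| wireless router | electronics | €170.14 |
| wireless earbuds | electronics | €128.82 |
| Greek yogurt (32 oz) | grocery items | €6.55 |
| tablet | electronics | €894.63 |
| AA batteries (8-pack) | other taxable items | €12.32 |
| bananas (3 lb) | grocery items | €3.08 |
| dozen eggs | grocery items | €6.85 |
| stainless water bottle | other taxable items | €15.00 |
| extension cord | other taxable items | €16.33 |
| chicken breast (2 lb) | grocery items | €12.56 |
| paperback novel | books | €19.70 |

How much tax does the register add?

€133.16

Umbrella €24.45: other taxable items → 9% → €2.20
Wireless router €170.14: electronics → 9.5% → €16.16
Wireless earbuds €128.82: electronics → 9.5% → €12.24
Greek yogurt (32 oz) €6.55: grocery items → 5.75% → €0.38
Tablet €894.63: electronics → 9.5% + 1.25% surcharge = 10.75% → €96.17
AA batteries (8-pack) €12.32: other taxable items → 9% → €1.11
Bananas (3 lb) €3.08: grocery items → 5.75% → €0.18
Dozen eggs €6.85: grocery items → 5.75% → €0.39
Stainless water bottle €15.00: other taxable items → 9% → €1.35
Extension cord €16.33: other taxable items → 9% → €1.47
Chicken breast (2 lb) €12.56: grocery items → 5.75% → €0.72
Paperback novel €19.70: books → 4% → €0.79
Total tax = €2.20 + €16.16 + €12.24 + €0.38 + €96.17 + €1.11 + €0.18 + €0.39 + €1.35 + €1.47 + €0.72 + €0.79 = €133.16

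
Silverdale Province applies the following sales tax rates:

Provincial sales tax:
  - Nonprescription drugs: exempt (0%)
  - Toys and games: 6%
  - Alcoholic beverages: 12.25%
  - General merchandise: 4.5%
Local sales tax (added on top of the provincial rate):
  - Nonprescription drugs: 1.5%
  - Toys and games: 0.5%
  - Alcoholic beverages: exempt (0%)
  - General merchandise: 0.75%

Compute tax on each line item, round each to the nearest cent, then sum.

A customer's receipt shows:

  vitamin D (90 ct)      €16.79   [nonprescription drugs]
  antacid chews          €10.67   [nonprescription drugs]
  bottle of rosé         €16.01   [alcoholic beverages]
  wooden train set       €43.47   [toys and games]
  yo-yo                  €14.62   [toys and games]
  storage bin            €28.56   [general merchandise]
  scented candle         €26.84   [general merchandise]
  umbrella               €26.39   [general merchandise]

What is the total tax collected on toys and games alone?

Wooden train set €43.47: toys and games → 6% + 0.5% local = 6.5% → €2.83
Yo-yo €14.62: toys and games → 6% + 0.5% local = 6.5% → €0.95
Tax on toys and games = €2.83 + €0.95 = €3.78

€3.78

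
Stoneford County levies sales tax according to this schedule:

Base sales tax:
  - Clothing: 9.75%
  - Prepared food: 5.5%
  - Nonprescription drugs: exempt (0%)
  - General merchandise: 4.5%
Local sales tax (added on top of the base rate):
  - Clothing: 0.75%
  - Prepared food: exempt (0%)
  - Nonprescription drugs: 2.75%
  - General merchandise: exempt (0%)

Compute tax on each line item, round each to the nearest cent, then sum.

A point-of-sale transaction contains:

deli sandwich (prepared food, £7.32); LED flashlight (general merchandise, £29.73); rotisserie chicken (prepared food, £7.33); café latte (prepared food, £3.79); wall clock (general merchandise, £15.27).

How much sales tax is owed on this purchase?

Deli sandwich £7.32: prepared food → 5.5% + 0% local = 5.5% → £0.40
LED flashlight £29.73: general merchandise → 4.5% + 0% local = 4.5% → £1.34
Rotisserie chicken £7.33: prepared food → 5.5% + 0% local = 5.5% → £0.40
Café latte £3.79: prepared food → 5.5% + 0% local = 5.5% → £0.21
Wall clock £15.27: general merchandise → 4.5% + 0% local = 4.5% → £0.69
Total tax = £0.40 + £1.34 + £0.40 + £0.21 + £0.69 = £3.04

£3.04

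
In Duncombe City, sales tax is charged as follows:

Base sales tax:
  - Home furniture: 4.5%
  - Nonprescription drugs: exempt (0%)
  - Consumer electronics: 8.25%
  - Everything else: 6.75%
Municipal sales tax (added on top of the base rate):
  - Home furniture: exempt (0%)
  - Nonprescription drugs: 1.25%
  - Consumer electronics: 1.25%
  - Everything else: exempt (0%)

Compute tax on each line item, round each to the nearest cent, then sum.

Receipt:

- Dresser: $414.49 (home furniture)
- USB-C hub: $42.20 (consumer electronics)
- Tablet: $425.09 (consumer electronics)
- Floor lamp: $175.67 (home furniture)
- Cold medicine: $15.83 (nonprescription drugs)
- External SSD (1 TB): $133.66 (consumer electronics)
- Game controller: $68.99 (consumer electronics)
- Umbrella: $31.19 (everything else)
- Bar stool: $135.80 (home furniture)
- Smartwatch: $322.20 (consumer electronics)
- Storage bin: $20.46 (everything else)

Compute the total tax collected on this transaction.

Dresser $414.49: home furniture → 4.5% + 0% municipal = 4.5% → $18.65
USB-C hub $42.20: consumer electronics → 8.25% + 1.25% municipal = 9.5% → $4.01
Tablet $425.09: consumer electronics → 8.25% + 1.25% municipal = 9.5% → $40.38
Floor lamp $175.67: home furniture → 4.5% + 0% municipal = 4.5% → $7.91
Cold medicine $15.83: nonprescription drugs → 0% + 1.25% municipal = 1.25% → $0.20
External SSD (1 TB) $133.66: consumer electronics → 8.25% + 1.25% municipal = 9.5% → $12.70
Game controller $68.99: consumer electronics → 8.25% + 1.25% municipal = 9.5% → $6.55
Umbrella $31.19: everything else → 6.75% + 0% municipal = 6.75% → $2.11
Bar stool $135.80: home furniture → 4.5% + 0% municipal = 4.5% → $6.11
Smartwatch $322.20: consumer electronics → 8.25% + 1.25% municipal = 9.5% → $30.61
Storage bin $20.46: everything else → 6.75% + 0% municipal = 6.75% → $1.38
Total tax = $18.65 + $4.01 + $40.38 + $7.91 + $0.20 + $12.70 + $6.55 + $2.11 + $6.11 + $30.61 + $1.38 = $130.61

$130.61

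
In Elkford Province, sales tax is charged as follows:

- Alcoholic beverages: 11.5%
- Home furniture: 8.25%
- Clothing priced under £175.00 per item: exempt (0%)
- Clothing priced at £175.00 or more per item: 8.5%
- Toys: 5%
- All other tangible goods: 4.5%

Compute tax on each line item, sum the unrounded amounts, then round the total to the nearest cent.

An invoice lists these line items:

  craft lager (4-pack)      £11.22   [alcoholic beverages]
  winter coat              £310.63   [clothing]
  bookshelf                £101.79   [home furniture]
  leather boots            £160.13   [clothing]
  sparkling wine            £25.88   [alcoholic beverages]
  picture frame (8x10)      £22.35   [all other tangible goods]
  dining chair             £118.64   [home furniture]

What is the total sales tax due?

£49.86

Craft lager (4-pack) £11.22: alcoholic beverages → 11.5% → £1.2903
Winter coat £310.63: clothing, £175.00 or more → 8.5% → £26.40355
Bookshelf £101.79: home furniture → 8.25% → £8.397675
Leather boots £160.13: clothing, under £175.00 → 0% → £0.00
Sparkling wine £25.88: alcoholic beverages → 11.5% → £2.9762
Picture frame (8x10) £22.35: all other tangible goods → 4.5% → £1.00575
Dining chair £118.64: home furniture → 8.25% → £9.7878
Unrounded tax sum = £49.861275 → £49.86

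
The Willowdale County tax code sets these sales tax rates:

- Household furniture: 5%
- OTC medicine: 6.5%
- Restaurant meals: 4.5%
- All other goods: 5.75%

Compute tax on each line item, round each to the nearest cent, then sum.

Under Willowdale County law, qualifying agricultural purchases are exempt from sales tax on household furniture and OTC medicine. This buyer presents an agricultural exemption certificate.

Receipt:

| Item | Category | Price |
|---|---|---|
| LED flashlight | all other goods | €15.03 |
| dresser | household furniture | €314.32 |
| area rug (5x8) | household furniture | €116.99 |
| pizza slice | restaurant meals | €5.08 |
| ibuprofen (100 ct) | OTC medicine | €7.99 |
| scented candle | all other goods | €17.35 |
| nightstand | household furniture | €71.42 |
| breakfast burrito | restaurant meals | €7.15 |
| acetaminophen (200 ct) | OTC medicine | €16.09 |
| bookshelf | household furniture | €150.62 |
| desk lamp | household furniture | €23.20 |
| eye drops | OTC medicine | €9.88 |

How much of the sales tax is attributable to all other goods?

€1.86

LED flashlight €15.03: all other goods → 5.75% → €0.86
Scented candle €17.35: all other goods → 5.75% → €1.00
Tax on all other goods = €0.86 + €1.00 = €1.86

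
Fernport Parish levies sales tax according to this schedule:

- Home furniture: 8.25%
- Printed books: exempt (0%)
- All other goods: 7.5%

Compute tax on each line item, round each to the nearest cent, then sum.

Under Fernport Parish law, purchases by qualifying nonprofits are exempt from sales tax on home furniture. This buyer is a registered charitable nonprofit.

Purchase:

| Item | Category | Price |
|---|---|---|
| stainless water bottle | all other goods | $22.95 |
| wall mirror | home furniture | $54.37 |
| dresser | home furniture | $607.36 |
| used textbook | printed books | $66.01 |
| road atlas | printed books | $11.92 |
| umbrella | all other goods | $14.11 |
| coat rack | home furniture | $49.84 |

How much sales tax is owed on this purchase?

Stainless water bottle $22.95: all other goods → 7.5% → $1.72
Wall mirror $54.37: home furniture, buyer-exempt → 0% → $0.00
Dresser $607.36: home furniture, buyer-exempt → 0% → $0.00
Used textbook $66.01: printed books → 0% → $0.00
Road atlas $11.92: printed books → 0% → $0.00
Umbrella $14.11: all other goods → 7.5% → $1.06
Coat rack $49.84: home furniture, buyer-exempt → 0% → $0.00
Total tax = $1.72 + $1.06 = $2.78

$2.78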